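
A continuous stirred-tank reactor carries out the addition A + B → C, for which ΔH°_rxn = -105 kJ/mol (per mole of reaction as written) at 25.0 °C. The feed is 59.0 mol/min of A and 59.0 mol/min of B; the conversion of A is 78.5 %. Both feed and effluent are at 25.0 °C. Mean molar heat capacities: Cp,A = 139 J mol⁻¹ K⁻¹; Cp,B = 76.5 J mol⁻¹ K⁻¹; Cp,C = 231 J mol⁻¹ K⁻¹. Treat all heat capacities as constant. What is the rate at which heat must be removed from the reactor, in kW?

Q_out = 81.1 kW

Extent of reaction ξ = 0.785 × 59.0 = 46.315 mol/min
Reaction term: ξ·ΔH°_rxn = 46.315 × -105 = -4863.1 kJ/min
Q = ΔH = -4863.1 kJ/min = -81.051 kW
Heat removed = 81.051 kW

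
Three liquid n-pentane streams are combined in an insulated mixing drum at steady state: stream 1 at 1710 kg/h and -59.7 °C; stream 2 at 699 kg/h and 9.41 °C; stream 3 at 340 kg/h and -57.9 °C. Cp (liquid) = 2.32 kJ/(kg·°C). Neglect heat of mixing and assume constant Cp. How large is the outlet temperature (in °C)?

Adiabatic, steady state ⇒ Σ ṁᵢCp,ᵢ(T_out − Tᵢ) = 0
Σ ṁᵢCp,ᵢTᵢ = 1710×2.32×-59.7 + 699×2.32×9.41 + 340×2.32×-57.9 = -267250
Σ ṁᵢCp,ᵢ = 1710×2.32 + 699×2.32 + 340×2.32 = 6377.7
T_out = -267250 / 6377.7 = -41.904 °C

T_out = -41.9 °C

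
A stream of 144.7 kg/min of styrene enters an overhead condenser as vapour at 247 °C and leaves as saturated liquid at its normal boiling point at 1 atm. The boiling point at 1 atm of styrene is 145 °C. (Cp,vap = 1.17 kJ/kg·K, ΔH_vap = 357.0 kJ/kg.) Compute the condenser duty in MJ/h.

vapour 247→145 °C: -119.34 kJ/kg
condensation at 145 °C: -357 kJ/kg
Δh = -119.34 + -357 = -476.34 kJ/kg
Q = ṁ·Δh = 144.7 kg/min × -476.34 kJ/kg = -68926 kJ/min
|Q| = 1148.8 kW = 4135.6 MJ/h

Q_c = 4140 MJ/h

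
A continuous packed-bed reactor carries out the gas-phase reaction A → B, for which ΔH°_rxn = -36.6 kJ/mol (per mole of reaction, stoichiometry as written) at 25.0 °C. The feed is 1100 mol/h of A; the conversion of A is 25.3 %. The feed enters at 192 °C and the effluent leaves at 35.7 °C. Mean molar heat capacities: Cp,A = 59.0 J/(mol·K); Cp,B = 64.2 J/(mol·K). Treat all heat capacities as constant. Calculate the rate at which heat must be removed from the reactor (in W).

Q_out = 5640 W

Extent of reaction ξ = 0.253 × 1100 = 278.3 mol/h
Reaction term: ξ·ΔH°_rxn = 278.3 × -36.6 = -10186 kJ/h
Sensible, feed 192→25 °C: -10838 kJ/h
Outlet flows (mol/h): A 821.7, B 278.3
Sensible, products 25→35.7 °C: 709.91 kJ/h
Q = ΔH = -20314 kJ/h = -5.6428 kW
Heat removed = 5642.8 W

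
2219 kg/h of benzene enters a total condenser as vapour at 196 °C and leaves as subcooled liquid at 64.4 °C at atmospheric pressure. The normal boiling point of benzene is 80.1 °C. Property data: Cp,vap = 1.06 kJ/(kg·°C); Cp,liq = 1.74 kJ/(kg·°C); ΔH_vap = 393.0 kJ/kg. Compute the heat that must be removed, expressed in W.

Q_c = 335000 W

vapour 196→80.1 °C: -122.85 kJ/kg
condensation at 80.1 °C: -393 kJ/kg
liquid 80.1→64.4 °C: -27.318 kJ/kg
Δh = -122.85 + -393 + -27.318 = -543.17 kJ/kg
Q = ṁ·Δh = 2219 kg/h × -543.17 kJ/kg = -1.2053e+06 kJ/h
|Q| = 334.81 kW = 334810 W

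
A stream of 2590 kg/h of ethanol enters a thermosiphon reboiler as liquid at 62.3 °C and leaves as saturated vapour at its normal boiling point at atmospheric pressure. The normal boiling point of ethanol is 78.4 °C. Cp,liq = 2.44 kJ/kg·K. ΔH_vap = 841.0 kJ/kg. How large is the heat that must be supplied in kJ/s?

Q = 633 kJ/s

liquid 62.3→78.4 °C: 39.284 kJ/kg
vaporisation at 78.4 °C: 841 kJ/kg
Δh = 39.284 + 841 = 880.28 kJ/kg
Q = ṁ·Δh = 2590 kg/h × 880.28 kJ/kg = 2.2799e+06 kJ/h
|Q| = 633.32 kW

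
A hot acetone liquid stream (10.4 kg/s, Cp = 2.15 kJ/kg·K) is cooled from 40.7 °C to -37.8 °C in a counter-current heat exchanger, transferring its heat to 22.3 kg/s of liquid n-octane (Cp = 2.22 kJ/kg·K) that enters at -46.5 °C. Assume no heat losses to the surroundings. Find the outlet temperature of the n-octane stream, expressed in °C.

T_c,out = -11.0 °C

Heat released by hot stream: Q = 10.4 × 2.15 × (40.7 − -37.8) = 1755.3 kJ/s
Energy balance on cold side (adiabatic exchanger): Q = ṁ_c·Cp_c·(T_c,out − T_c,in)
T_c,out = -46.5 + 1755.3/(22.3 × 2.22) = -11.044 °C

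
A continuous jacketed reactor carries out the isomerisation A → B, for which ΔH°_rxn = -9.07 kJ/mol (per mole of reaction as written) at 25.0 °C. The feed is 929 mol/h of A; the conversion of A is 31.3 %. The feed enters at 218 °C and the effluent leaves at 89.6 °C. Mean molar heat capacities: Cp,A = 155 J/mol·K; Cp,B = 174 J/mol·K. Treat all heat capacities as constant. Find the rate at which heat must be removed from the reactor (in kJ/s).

Q_out = 5.77 kJ/s

Extent of reaction ξ = 0.313 × 929 = 290.78 mol/h
Reaction term: ξ·ΔH°_rxn = 290.78 × -9.07 = -2637.3 kJ/h
Sensible, feed 218→25 °C: -27791 kJ/h
Outlet flows (mol/h): A 638.22, B 290.78
Sensible, products 25→89.6 °C: 9659 kJ/h
Q = ΔH = -20769 kJ/h = -5.7693 kW
Heat removed = 5.7693 kJ/s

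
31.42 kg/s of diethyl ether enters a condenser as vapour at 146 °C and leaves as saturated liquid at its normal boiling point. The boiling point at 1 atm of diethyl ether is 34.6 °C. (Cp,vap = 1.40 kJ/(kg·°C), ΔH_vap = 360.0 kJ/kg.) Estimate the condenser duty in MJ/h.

vapour 146→34.6 °C: -155.96 kJ/kg
condensation at 34.6 °C: -360 kJ/kg
Δh = -155.96 + -360 = -515.96 kJ/kg
Q = ṁ·Δh = 31.42 kg/s × -515.96 kJ/kg = -16211 kJ/s
|Q| = 16211 kW = 58361 MJ/h

Q_c = 58400 MJ/h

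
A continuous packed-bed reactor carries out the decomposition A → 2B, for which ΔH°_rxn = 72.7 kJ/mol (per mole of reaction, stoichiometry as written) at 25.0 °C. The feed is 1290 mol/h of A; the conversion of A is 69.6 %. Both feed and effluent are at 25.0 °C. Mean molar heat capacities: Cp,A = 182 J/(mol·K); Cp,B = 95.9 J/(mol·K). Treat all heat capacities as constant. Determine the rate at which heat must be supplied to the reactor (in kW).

Q_in = 18.1 kW

Extent of reaction ξ = 0.696 × 1290 = 897.84 mol/h
Reaction term: ξ·ΔH°_rxn = 897.84 × 72.7 = 65273 kJ/h
Q = ΔH = 65273 kJ/h = 18.131 kW
Heat supplied = 18.131 kW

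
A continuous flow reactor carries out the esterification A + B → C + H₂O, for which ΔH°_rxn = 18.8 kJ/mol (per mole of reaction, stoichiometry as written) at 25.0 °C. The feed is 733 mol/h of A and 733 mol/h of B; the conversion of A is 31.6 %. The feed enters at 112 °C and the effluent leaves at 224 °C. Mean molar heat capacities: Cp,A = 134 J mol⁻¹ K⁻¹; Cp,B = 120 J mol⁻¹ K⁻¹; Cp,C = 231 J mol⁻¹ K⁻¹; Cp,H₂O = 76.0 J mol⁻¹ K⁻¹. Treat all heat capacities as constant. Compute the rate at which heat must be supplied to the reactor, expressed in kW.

Q_in = 7.68 kW

Extent of reaction ξ = 0.316 × 733 = 231.63 mol/h
Reaction term: ξ·ΔH°_rxn = 231.63 × 18.8 = 4354.6 kJ/h
Sensible, feed 112→25 °C: -16198 kJ/h
Outlet flows (mol/h): A 501.37, B 501.37, C 231.63, H₂O 231.63
Sensible, products 25→224 °C: 39493 kJ/h
Q = ΔH = 27650 kJ/h = 7.6805 kW
Heat supplied = 7.6805 kW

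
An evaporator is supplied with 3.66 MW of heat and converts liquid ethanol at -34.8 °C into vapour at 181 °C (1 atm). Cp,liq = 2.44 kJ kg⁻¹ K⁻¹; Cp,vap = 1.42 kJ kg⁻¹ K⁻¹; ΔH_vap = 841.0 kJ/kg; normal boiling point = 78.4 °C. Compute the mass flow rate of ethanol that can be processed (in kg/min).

Δh = 2.44×(78.4−-34.8) + 841.0 + 1.42×(181−78.4) = 1262.9 kJ/kg
Q = 3.66 MW = 3660 kJ/s = 219600 kJ/min
ṁ = Q/Δh = 219600 / 1262.9 = 173.89 kg/min

ṁ = 174 kg/min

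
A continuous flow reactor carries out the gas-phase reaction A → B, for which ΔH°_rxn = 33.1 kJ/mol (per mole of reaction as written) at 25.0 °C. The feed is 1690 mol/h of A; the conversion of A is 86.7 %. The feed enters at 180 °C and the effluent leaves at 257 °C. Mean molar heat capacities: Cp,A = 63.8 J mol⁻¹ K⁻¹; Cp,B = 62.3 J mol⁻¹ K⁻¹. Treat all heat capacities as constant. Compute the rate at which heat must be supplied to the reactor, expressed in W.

Q_in = 15600 W

Extent of reaction ξ = 0.867 × 1690 = 1465.2 mol/h
Reaction term: ξ·ΔH°_rxn = 1465.2 × 33.1 = 48499 kJ/h
Sensible, feed 180→25 °C: -16712 kJ/h
Outlet flows (mol/h): A 224.77, B 1465.2
Sensible, products 25→257 °C: 24505 kJ/h
Q = ΔH = 56292 kJ/h = 15.637 kW
Heat supplied = 15637 W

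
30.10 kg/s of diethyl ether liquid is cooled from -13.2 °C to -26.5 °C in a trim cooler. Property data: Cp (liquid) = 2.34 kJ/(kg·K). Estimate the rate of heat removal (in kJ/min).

Q = ṁ·Cp·ΔT = 30.10 × 2.34 × (-26.5 − -13.2) = -936.77 kJ/s
Cooling duty = 56206 kJ/min

Q_c = 56200 kJ/min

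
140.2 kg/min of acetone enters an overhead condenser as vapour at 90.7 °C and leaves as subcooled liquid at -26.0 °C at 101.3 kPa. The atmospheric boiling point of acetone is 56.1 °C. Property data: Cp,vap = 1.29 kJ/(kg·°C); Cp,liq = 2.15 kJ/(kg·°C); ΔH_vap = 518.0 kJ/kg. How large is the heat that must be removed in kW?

vapour 90.7→56.1 °C: -44.634 kJ/kg
condensation at 56.1 °C: -518 kJ/kg
liquid 56.1→-26.0 °C: -176.51 kJ/kg
Δh = -44.634 + -518 + -176.51 = -739.15 kJ/kg
Q = ṁ·Δh = 140.2 kg/min × -739.15 kJ/kg = -103630 kJ/min
|Q| = 1727.1 kW

Q_c = 1730 kW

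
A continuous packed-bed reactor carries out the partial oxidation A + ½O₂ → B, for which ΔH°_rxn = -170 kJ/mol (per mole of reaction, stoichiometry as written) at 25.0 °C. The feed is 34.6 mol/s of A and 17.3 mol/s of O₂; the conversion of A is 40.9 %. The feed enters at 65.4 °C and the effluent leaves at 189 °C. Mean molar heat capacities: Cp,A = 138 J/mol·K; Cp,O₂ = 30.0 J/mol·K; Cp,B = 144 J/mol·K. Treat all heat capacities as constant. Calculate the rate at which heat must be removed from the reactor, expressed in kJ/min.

Q_out = 106000 kJ/min

Extent of reaction ξ = 0.409 × 34.6 = 14.151 mol/s
Reaction term: ξ·ΔH°_rxn = 14.151 × -170 = -2405.7 kJ/s
Sensible, feed 65.4→25 °C: -213.87 kJ/s
Outlet flows (mol/s): A 20.449, O₂ 10.224, B 14.151
Sensible, products 25→189 °C: 847.3 kJ/s
Q = ΔH = -1772.3 kJ/s = -1772.3 kW
Heat removed = 106340 kJ/min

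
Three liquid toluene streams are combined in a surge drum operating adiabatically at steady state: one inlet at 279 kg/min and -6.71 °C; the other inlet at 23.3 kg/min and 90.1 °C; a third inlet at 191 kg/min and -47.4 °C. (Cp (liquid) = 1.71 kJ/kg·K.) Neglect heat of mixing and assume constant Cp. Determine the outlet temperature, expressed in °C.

T_out = -17.9 °C

Adiabatic, steady state ⇒ Σ ṁᵢCp,ᵢ(T_out − Tᵢ) = 0
T_out = Σ ṁᵢCp,ᵢTᵢ / Σ ṁᵢCp,ᵢ
      = -15093 / 843.54 = -17.892 °C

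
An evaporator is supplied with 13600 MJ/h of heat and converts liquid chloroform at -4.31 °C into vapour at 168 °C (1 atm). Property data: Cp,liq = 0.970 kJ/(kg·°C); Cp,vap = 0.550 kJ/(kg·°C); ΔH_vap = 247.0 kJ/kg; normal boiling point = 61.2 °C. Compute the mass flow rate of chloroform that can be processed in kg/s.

Δh = 0.970×(61.2−-4.31) + 247.0 + 0.550×(168−61.2) = 369.28 kJ/kg
Q = 13600 MJ/h = 3777.8 kJ/s = 3777.8 kJ/s
ṁ = Q/Δh = 3777.8 / 369.28 = 10.23 kg/s

ṁ = 10.2 kg/s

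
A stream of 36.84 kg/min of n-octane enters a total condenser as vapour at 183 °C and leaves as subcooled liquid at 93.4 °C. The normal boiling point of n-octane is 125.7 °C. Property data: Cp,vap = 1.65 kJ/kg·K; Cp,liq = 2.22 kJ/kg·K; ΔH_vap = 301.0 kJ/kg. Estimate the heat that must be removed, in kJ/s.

Q_c = 287 kJ/s

vapour 183→125.7 °C: -94.545 kJ/kg
condensation at 125.7 °C: -301 kJ/kg
liquid 125.7→93.4 °C: -71.706 kJ/kg
Δh = -94.545 + -301 + -71.706 = -467.25 kJ/kg
Q = ṁ·Δh = 36.84 kg/min × -467.25 kJ/kg = -17214 kJ/min
|Q| = 286.89 kW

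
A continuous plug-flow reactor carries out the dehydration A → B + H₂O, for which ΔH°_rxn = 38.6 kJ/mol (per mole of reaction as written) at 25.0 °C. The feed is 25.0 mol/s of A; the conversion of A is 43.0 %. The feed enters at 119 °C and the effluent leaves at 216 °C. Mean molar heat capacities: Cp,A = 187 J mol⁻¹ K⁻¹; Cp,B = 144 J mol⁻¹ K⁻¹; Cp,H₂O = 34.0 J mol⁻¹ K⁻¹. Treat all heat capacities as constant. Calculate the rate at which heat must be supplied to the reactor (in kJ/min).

Q_in = 51000 kJ/min

Extent of reaction ξ = 0.430 × 25.0 = 10.75 mol/s
Reaction term: ξ·ΔH°_rxn = 10.75 × 38.6 = 414.95 kJ/s
Sensible, feed 119→25 °C: -439.45 kJ/s
Outlet flows (mol/s): A 14.25, B 10.75, H₂O 10.75
Sensible, products 25→216 °C: 874.45 kJ/s
Q = ΔH = 849.95 kJ/s = 849.95 kW
Heat supplied = 50997 kJ/min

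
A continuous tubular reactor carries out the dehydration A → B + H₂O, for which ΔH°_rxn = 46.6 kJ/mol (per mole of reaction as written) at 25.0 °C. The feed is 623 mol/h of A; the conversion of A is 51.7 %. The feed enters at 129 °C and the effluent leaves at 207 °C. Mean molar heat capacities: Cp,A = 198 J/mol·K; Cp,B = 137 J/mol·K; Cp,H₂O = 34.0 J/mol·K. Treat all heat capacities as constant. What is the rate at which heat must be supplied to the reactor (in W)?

Q_in = 6400 W

Extent of reaction ξ = 0.517 × 623 = 322.09 mol/h
Reaction term: ξ·ΔH°_rxn = 322.09 × 46.6 = 15009 kJ/h
Sensible, feed 129→25 °C: -12829 kJ/h
Outlet flows (mol/h): A 300.91, B 322.09, H₂O 322.09
Sensible, products 25→207 °C: 20868 kJ/h
Q = ΔH = 23048 kJ/h = 6.4023 kW
Heat supplied = 6402.3 W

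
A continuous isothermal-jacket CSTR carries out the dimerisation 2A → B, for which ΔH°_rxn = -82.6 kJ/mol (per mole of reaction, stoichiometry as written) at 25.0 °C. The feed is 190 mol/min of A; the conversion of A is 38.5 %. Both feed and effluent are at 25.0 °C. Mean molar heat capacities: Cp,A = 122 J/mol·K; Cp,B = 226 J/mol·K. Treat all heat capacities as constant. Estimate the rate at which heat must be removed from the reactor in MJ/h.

Q_out = 181 MJ/h

Extent of reaction ξ = 0.385 × 190 / 2 = 36.575 mol/min
Reaction term: ξ·ΔH°_rxn = 36.575 × -82.6 = -3021.1 kJ/min
Q = ΔH = -3021.1 kJ/min = -50.352 kW
Heat removed = 181.27 MJ/h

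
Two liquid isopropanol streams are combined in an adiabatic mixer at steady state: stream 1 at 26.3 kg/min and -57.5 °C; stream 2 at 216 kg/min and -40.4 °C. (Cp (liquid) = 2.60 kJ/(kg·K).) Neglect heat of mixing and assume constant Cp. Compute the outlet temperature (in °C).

Adiabatic, steady state ⇒ Σ ṁᵢCp,ᵢ(T_out − Tᵢ) = 0
T_out = Σ ṁᵢCp,ᵢTᵢ / Σ ṁᵢCp,ᵢ
      = -26620 / 629.98 = -42.256 °C

T_out = -42.3 °C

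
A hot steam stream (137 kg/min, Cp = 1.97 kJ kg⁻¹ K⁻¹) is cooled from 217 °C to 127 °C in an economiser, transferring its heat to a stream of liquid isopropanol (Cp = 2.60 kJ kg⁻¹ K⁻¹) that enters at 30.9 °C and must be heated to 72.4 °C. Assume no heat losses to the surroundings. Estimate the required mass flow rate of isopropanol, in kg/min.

Heat released by hot stream: Q = 137 × 1.97 × (217 − 127) = 24290 kJ/min
Energy balance on cold side (adiabatic exchanger): Q = ṁ_c·Cp_c·(T_c,out − T_c,in)
ṁ_c = 24290 / [2.60 × (72.4 − 30.9)] = 225.12 kg/min

ṁ_c = 225 kg/min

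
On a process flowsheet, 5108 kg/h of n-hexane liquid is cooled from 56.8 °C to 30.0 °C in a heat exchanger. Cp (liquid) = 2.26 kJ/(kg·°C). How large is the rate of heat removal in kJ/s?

Q = ṁ·Cp·ΔT = 5108 × 2.26 × (30.0 − 56.8) = -309380 kJ/h
Converting: 309380 / 3600 s = 85.939 kW

Q_c = 85.9 kJ/s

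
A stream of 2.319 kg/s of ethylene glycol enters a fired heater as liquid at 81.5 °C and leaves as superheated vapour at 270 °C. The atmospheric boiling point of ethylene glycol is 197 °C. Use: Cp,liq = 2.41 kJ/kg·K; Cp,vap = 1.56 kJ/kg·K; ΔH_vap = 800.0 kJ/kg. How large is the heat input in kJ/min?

Q = 166000 kJ/min

liquid 81.5→197 °C: 278.36 kJ/kg
vaporisation at 197 °C: 800 kJ/kg
vapour 197→270 °C: 113.88 kJ/kg
Δh = 278.36 + 800 + 113.88 = 1192.2 kJ/kg
Q = ṁ·Δh = 2.319 kg/s × 1192.2 kJ/kg = 2764.8 kJ/s
|Q| = 2764.8 kW = 165890 kJ/min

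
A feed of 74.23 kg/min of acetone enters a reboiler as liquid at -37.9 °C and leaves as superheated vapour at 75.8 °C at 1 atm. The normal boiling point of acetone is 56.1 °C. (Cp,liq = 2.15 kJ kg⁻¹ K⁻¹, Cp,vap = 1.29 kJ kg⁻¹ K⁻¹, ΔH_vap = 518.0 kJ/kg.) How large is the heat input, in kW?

Q = 922 kW

liquid -37.9→56.1 °C: 202.1 kJ/kg
vaporisation at 56.1 °C: 518 kJ/kg
vapour 56.1→75.8 °C: 25.413 kJ/kg
Δh = 202.1 + 518 + 25.413 = 745.51 kJ/kg
Q = ṁ·Δh = 74.23 kg/min × 745.51 kJ/kg = 55339 kJ/min
|Q| = 922.32 kW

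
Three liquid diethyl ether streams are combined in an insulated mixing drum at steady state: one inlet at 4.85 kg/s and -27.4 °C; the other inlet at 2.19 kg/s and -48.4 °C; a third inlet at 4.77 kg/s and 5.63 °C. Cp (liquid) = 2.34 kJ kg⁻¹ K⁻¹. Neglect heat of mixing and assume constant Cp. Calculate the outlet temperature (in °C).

T_out = -18.0 °C

Adiabatic, steady state ⇒ Σ ṁᵢCp,ᵢ(T_out − Tᵢ) = 0
Σ ṁᵢCp,ᵢTᵢ = 4.85×2.34×-27.4 + 2.19×2.34×-48.4 + 4.77×2.34×5.63 = -496.15
Σ ṁᵢCp,ᵢ = 4.85×2.34 + 2.19×2.34 + 4.77×2.34 = 27.635
T_out = -496.15 / 27.635 = -17.954 °C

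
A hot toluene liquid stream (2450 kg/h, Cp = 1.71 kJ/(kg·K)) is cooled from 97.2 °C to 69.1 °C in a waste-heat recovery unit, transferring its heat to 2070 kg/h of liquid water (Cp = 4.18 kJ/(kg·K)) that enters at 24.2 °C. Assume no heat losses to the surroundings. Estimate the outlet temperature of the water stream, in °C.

Heat released by hot stream: Q = 2450 × 1.71 × (97.2 − 69.1) = 117720 kJ/h
Energy balance on cold side (adiabatic exchanger): Q = ṁ_c·Cp_c·(T_c,out − T_c,in)
T_c,out = 24.2 + 117720/(2070 × 4.18) = 37.806 °C

T_c,out = 37.8 °C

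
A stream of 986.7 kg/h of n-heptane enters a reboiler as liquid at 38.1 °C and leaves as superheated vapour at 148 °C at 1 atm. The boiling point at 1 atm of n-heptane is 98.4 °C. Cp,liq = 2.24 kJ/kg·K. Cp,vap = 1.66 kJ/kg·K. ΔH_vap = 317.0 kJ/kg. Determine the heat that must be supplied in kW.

liquid 38.1→98.4 °C: 135.07 kJ/kg
vaporisation at 98.4 °C: 317 kJ/kg
vapour 98.4→148 °C: 82.336 kJ/kg
Δh = 135.07 + 317 + 82.336 = 534.41 kJ/kg
Q = ṁ·Δh = 986.7 kg/h × 534.41 kJ/kg = 527300 kJ/h
|Q| = 146.47 kW

Q = 146 kW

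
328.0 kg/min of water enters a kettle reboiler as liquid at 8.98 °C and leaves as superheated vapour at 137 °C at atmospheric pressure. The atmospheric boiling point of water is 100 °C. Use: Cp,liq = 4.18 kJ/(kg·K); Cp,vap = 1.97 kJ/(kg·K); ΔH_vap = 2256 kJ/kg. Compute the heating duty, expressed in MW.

liquid 8.98→100 °C: 380.46 kJ/kg
vaporisation at 100 °C: 2256 kJ/kg
vapour 100→137 °C: 72.89 kJ/kg
Δh = 380.46 + 2256 + 72.89 = 2709.4 kJ/kg
Q = ṁ·Δh = 328.0 kg/min × 2709.4 kJ/kg = 888670 kJ/min
|Q| = 14811 kW = 14.811 MW

Q = 14.8 MW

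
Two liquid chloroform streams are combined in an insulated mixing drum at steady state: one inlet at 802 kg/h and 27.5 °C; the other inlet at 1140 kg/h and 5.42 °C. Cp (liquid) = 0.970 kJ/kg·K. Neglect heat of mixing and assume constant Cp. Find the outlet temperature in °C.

Energy balance with Q = 0: Σ ṁᵢCp,ᵢ(T_out − Tᵢ) = 0
T_out = Σ ṁᵢCp,ᵢTᵢ / Σ ṁᵢCp,ᵢ
      = 27387 / 1883.7 = 14.539 °C

T_out = 14.5 °C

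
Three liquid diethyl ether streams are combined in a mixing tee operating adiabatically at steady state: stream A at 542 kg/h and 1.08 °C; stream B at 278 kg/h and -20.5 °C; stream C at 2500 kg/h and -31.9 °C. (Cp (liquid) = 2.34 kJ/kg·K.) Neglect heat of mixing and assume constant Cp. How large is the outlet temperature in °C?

T_out = -25.6 °C

Energy balance with Q = 0: Σ ṁᵢCp,ᵢ(T_out − Tᵢ) = 0
T_out = Σ ṁᵢCp,ᵢTᵢ / Σ ṁᵢCp,ᵢ
      = -198580 / 7768.8 = -25.561 °C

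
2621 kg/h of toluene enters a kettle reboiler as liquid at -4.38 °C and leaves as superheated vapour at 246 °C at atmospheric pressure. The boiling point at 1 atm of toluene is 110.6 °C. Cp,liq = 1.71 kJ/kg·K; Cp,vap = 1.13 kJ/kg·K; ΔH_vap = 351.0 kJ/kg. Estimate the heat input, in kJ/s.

liquid -4.38→110.6 °C: 196.62 kJ/kg
vaporisation at 110.6 °C: 351 kJ/kg
vapour 110.6→246 °C: 153 kJ/kg
Δh = 196.62 + 351 + 153 = 700.62 kJ/kg
Q = ṁ·Δh = 2621 kg/h × 700.62 kJ/kg = 1.8363e+06 kJ/h
|Q| = 510.09 kW

Q = 510 kJ/s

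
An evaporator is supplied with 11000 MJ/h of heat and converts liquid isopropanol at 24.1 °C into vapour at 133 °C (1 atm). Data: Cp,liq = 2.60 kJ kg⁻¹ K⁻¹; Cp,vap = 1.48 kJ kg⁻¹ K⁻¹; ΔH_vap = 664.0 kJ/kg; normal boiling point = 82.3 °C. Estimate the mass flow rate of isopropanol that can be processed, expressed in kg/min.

ṁ = 206 kg/min

Δh = 2.60×(82.3−24.1) + 664.0 + 1.48×(133−82.3) = 890.36 kJ/kg
Q = 11000 MJ/h = 3055.6 kJ/s = 183330 kJ/min
ṁ = Q/Δh = 183330 / 890.36 = 205.91 kg/min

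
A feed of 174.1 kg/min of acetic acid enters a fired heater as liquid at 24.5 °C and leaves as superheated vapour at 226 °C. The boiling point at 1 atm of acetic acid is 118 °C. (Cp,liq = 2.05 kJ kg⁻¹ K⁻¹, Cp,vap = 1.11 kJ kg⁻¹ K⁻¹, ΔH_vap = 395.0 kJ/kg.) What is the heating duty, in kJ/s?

Q = 2050 kJ/s

liquid 24.5→118 °C: 191.67 kJ/kg
vaporisation at 118 °C: 395 kJ/kg
vapour 118→226 °C: 119.88 kJ/kg
Δh = 191.67 + 395 + 119.88 = 706.55 kJ/kg
Q = ṁ·Δh = 174.1 kg/min × 706.55 kJ/kg = 123010 kJ/min
|Q| = 2050.2 kW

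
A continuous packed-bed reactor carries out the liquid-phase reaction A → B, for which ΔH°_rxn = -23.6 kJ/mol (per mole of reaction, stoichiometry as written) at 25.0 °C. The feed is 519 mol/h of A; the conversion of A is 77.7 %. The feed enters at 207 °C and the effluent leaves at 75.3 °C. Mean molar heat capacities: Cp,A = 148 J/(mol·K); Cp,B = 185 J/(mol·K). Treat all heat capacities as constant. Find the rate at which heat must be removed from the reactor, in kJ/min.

Q_out = 315 kJ/min

Extent of reaction ξ = 0.777 × 519 = 403.26 mol/h
Reaction term: ξ·ΔH°_rxn = 403.26 × -23.6 = -9517 kJ/h
Sensible, feed 207→25 °C: -13980 kJ/h
Outlet flows (mol/h): A 115.74, B 403.26
Sensible, products 25→75.3 °C: 4614.2 kJ/h
Q = ΔH = -18883 kJ/h = -5.2452 kW
Heat removed = 314.71 kJ/min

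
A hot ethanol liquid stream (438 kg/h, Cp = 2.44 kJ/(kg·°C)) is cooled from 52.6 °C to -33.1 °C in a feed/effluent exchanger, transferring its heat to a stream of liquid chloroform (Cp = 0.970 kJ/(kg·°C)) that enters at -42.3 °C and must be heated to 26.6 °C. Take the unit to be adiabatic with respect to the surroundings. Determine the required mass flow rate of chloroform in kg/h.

ṁ_c = 1370 kg/h

Heat released by hot stream: Q = 438 × 2.44 × (52.6 − -33.1) = 91589 kJ/h
Energy balance on cold side (adiabatic exchanger): Q = ṁ_c·Cp_c·(T_c,out − T_c,in)
ṁ_c = 91589 / [0.970 × (26.6 − -42.3)] = 1370.4 kg/h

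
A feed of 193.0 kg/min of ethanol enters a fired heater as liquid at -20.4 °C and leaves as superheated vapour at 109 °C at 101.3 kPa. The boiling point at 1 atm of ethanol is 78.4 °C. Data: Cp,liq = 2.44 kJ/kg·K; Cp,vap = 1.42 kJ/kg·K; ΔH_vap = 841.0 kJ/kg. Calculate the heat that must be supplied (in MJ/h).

Q = 13000 MJ/h

liquid -20.4→78.4 °C: 241.07 kJ/kg
vaporisation at 78.4 °C: 841 kJ/kg
vapour 78.4→109 °C: 43.452 kJ/kg
Δh = 241.07 + 841 + 43.452 = 1125.5 kJ/kg
Q = ṁ·Δh = 193.0 kg/min × 1125.5 kJ/kg = 217230 kJ/min
|Q| = 3620.4 kW = 13034 MJ/h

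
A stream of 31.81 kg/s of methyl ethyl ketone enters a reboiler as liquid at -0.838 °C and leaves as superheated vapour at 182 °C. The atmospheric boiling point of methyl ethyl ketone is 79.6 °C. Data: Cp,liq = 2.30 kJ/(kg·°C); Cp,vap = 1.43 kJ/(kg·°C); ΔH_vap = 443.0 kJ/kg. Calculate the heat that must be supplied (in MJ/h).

Q = 88700 MJ/h

liquid -0.838→79.6 °C: 185.01 kJ/kg
vaporisation at 79.6 °C: 443 kJ/kg
vapour 79.6→182 °C: 146.43 kJ/kg
Δh = 185.01 + 443 + 146.43 = 774.44 kJ/kg
Q = ṁ·Δh = 31.81 kg/s × 774.44 kJ/kg = 24635 kJ/s
|Q| = 24635 kW = 88686 MJ/h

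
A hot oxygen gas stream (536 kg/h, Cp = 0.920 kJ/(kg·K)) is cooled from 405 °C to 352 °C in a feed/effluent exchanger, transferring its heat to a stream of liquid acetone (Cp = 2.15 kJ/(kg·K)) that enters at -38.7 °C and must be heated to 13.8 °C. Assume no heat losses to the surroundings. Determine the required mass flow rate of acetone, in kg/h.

ṁ_c = 232 kg/h

Heat released by hot stream: Q = 536 × 0.920 × (405 − 352) = 26135 kJ/h
Energy balance on cold side (adiabatic exchanger): Q = ṁ_c·Cp_c·(T_c,out − T_c,in)
ṁ_c = 26135 / [2.15 × (13.8 − -38.7)] = 231.54 kg/h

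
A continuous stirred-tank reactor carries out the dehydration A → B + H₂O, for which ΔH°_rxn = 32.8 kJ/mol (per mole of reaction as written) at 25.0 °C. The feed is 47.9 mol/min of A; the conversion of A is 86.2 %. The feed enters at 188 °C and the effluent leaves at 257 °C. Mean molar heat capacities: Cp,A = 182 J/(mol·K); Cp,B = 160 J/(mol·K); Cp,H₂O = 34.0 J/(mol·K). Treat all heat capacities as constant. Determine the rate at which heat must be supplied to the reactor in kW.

Extent of reaction ξ = 0.862 × 47.9 = 41.29 mol/min
Reaction term: ξ·ΔH°_rxn = 41.29 × 32.8 = 1354.3 kJ/min
Sensible, feed 188→25 °C: -1421 kJ/min
Outlet flows (mol/min): A 6.6102, B 41.29, H₂O 41.29
Sensible, products 25→257 °C: 2137.5 kJ/min
Q = ΔH = 2070.8 kJ/min = 34.513 kW
Heat supplied = 34.513 kW

Q_in = 34.5 kW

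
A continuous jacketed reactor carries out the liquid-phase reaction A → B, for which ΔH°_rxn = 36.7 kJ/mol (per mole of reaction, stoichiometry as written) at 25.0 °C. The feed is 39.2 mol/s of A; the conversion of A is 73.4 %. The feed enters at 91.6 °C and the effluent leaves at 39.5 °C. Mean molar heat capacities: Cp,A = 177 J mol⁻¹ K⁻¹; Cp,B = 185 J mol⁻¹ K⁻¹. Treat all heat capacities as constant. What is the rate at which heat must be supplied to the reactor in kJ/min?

Q_in = 41900 kJ/min

Extent of reaction ξ = 0.734 × 39.2 = 28.773 mol/s
Reaction term: ξ·ΔH°_rxn = 28.773 × 36.7 = 1056 kJ/s
Sensible, feed 91.6→25 °C: -462.1 kJ/s
Outlet flows (mol/s): A 10.427, B 28.773
Sensible, products 25→39.5 °C: 103.94 kJ/s
Q = ΔH = 697.81 kJ/s = 697.81 kW
Heat supplied = 41869 kJ/min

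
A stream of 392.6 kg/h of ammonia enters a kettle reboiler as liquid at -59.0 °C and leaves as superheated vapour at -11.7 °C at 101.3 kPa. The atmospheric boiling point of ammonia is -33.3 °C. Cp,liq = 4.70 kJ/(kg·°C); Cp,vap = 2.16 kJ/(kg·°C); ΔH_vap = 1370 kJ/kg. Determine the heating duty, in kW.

liquid -59.0→-33.3 °C: 120.79 kJ/kg
vaporisation at -33.3 °C: 1370 kJ/kg
vapour -33.3→-11.7 °C: 46.656 kJ/kg
Δh = 120.79 + 1370 + 46.656 = 1537.4 kJ/kg
Q = ṁ·Δh = 392.6 kg/h × 1537.4 kJ/kg = 603600 kJ/h
|Q| = 167.67 kW

Q = 168 kW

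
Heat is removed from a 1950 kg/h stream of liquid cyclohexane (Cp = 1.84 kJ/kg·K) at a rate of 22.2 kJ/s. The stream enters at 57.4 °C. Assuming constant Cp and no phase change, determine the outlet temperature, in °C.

T_out = 35.1 °C

Q = 22.2 kJ/s = 79920 kJ/h
ΔT = Q/(ṁ·Cp) = 79920/(1950×1.84) = 22.274 K
T_out = 57.4 − 22.274 = 35.126 °C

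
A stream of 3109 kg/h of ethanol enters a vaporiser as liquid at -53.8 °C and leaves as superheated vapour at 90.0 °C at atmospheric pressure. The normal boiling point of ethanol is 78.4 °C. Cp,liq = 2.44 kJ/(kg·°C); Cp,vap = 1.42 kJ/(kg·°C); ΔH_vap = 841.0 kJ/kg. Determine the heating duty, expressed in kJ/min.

Q = 61100 kJ/min

liquid -53.8→78.4 °C: 322.57 kJ/kg
vaporisation at 78.4 °C: 841 kJ/kg
vapour 78.4→90.0 °C: 16.472 kJ/kg
Δh = 322.57 + 841 + 16.472 = 1180 kJ/kg
Q = ṁ·Δh = 3109 kg/h × 1180 kJ/kg = 3.6687e+06 kJ/h
|Q| = 1019.1 kW = 61146 kJ/min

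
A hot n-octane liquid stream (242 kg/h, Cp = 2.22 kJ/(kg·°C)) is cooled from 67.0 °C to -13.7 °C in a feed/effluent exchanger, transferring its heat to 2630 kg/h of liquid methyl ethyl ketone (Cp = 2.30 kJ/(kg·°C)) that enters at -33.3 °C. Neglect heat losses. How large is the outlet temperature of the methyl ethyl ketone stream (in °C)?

Heat released by hot stream: Q = 242 × 2.22 × (67.0 − -13.7) = 43355 kJ/h
Energy balance on cold side (adiabatic exchanger): Q = ṁ_c·Cp_c·(T_c,out − T_c,in)
T_c,out = -33.3 + 43355/(2630 × 2.30) = -26.133 °C

T_c,out = -26.1 °C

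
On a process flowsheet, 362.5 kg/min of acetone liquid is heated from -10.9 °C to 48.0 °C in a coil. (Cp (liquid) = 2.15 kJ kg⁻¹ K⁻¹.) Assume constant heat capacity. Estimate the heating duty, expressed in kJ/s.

Q = 765 kJ/s

Q = ṁ·Cp·ΔT = 362.5 × 2.15 × (48.0 − -10.9) = 45905 kJ/min
Converting: 45905 / 60 s = 765.09 kW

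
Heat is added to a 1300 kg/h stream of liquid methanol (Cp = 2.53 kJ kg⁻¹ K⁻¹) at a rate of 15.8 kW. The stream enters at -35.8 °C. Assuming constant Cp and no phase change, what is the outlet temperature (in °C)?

Q = 15.8 kW = 56880 kJ/h
ΔT = Q/(ṁ·Cp) = 56880/(1300×2.53) = 17.294 K
T_out = -35.8 + 17.294 = -18.506 °C

T_out = -18.5 °C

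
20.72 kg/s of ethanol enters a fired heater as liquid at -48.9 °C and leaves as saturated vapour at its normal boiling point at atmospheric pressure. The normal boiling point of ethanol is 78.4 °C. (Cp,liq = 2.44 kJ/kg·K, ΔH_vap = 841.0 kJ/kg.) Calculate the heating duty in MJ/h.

Q = 85900 MJ/h

liquid -48.9→78.4 °C: 310.61 kJ/kg
vaporisation at 78.4 °C: 841 kJ/kg
Δh = 310.61 + 841 = 1151.6 kJ/kg
Q = ṁ·Δh = 20.72 kg/s × 1151.6 kJ/kg = 23861 kJ/s
|Q| = 23861 kW = 85901 MJ/h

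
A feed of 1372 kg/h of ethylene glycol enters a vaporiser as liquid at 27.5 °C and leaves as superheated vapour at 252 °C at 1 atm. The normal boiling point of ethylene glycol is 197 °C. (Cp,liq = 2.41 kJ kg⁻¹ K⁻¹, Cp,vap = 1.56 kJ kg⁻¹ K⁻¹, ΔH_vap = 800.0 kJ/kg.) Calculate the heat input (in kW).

liquid 27.5→197 °C: 408.5 kJ/kg
vaporisation at 197 °C: 800 kJ/kg
vapour 197→252 °C: 85.8 kJ/kg
Δh = 408.5 + 800 + 85.8 = 1294.3 kJ/kg
Q = ṁ·Δh = 1372 kg/h × 1294.3 kJ/kg = 1.7758e+06 kJ/h
|Q| = 493.27 kW

Q = 493 kW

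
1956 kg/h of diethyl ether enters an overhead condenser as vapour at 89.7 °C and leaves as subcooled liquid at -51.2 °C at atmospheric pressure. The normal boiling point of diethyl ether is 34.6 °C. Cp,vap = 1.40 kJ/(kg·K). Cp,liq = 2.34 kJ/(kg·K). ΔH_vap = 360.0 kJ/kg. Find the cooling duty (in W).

vapour 89.7→34.6 °C: -77.14 kJ/kg
condensation at 34.6 °C: -360 kJ/kg
liquid 34.6→-51.2 °C: -200.77 kJ/kg
Δh = -77.14 + -360 + -200.77 = -637.91 kJ/kg
Q = ṁ·Δh = 1956 kg/h × -637.91 kJ/kg = -1.2478e+06 kJ/h
|Q| = 346.6 kW = 346600 W

Q_c = 347000 W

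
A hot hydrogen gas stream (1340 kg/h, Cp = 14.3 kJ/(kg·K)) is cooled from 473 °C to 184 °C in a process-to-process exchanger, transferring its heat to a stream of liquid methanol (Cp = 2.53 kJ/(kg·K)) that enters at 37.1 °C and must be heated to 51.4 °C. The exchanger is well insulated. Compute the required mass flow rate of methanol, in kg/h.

ṁ_c = 153000 kg/h

Heat released by hot stream: Q = 1340 × 14.3 × (473 − 184) = 5.5378e+06 kJ/h
Energy balance on cold side (adiabatic exchanger): Q = ṁ_c·Cp_c·(T_c,out − T_c,in)
ṁ_c = 5.5378e+06 / [2.53 × (51.4 − 37.1)] = 153070 kg/h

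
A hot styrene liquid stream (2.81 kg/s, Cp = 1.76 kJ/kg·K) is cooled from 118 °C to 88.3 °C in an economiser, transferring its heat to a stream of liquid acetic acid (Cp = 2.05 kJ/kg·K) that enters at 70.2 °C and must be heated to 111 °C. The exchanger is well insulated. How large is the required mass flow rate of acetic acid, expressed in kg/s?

ṁ_c = 1.76 kg/s

Heat released by hot stream: Q = 2.81 × 1.76 × (118 − 88.3) = 146.88 kJ/s
Energy balance on cold side (adiabatic exchanger): Q = ṁ_c·Cp_c·(T_c,out − T_c,in)
ṁ_c = 146.88 / [2.05 × (111 − 70.2)] = 1.7561 kg/s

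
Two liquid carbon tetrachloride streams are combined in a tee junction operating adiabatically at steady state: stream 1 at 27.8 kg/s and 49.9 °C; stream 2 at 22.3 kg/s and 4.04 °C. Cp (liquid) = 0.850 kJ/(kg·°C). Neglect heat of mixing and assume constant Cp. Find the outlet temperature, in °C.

T_out = 29.5 °C

No heat crosses the boundary, so H_out = H_in.
T_out = Σ ṁᵢCp,ᵢTᵢ / Σ ṁᵢCp,ᵢ
      = 1255.7 / 42.585 = 29.487 °C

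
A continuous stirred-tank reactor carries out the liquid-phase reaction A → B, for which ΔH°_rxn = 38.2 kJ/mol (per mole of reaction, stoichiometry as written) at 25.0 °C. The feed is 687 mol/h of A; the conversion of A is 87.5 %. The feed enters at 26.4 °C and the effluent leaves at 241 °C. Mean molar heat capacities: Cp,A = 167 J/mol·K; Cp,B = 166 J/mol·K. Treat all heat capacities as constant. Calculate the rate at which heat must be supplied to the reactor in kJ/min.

Extent of reaction ξ = 0.875 × 687 = 601.12 mol/h
Reaction term: ξ·ΔH°_rxn = 601.12 × 38.2 = 22963 kJ/h
Sensible, feed 26.4→25 °C: -160.62 kJ/h
Outlet flows (mol/h): A 85.875, B 601.12
Sensible, products 25→241 °C: 24652 kJ/h
Q = ΔH = 47454 kJ/h = 13.182 kW
Heat supplied = 790.9 kJ/min

Q_in = 791 kJ/min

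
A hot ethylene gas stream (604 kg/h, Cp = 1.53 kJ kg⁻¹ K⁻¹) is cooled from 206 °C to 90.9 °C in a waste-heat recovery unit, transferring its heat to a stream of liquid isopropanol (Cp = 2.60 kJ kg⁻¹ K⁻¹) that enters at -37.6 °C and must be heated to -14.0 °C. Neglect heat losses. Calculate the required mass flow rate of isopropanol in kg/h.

ṁ_c = 1730 kg/h

Heat released by hot stream: Q = 604 × 1.53 × (206 − 90.9) = 106370 kJ/h
Energy balance on cold side (adiabatic exchanger): Q = ṁ_c·Cp_c·(T_c,out − T_c,in)
ṁ_c = 106370 / [2.60 × (-14.0 − -37.6)] = 1733.5 kg/h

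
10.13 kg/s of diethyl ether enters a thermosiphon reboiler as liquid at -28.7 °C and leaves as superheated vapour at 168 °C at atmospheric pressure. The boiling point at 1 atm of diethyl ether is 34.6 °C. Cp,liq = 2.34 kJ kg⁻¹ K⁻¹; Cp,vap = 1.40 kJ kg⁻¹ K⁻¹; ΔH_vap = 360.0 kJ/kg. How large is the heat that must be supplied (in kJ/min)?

liquid -28.7→34.6 °C: 148.12 kJ/kg
vaporisation at 34.6 °C: 360 kJ/kg
vapour 34.6→168 °C: 186.76 kJ/kg
Δh = 148.12 + 360 + 186.76 = 694.88 kJ/kg
Q = ṁ·Δh = 10.13 kg/s × 694.88 kJ/kg = 7039.2 kJ/s
|Q| = 7039.2 kW = 422350 kJ/min

Q = 422000 kJ/min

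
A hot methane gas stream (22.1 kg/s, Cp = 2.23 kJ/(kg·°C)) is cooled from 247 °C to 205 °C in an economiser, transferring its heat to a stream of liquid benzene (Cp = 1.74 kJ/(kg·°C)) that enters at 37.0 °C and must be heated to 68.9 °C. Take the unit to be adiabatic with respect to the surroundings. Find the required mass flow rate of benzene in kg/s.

ṁ_c = 37.3 kg/s

Heat released by hot stream: Q = 22.1 × 2.23 × (247 − 205) = 2069.9 kJ/s
Energy balance on cold side (adiabatic exchanger): Q = ṁ_c·Cp_c·(T_c,out − T_c,in)
ṁ_c = 2069.9 / [1.74 × (68.9 − 37.0)] = 37.291 kg/s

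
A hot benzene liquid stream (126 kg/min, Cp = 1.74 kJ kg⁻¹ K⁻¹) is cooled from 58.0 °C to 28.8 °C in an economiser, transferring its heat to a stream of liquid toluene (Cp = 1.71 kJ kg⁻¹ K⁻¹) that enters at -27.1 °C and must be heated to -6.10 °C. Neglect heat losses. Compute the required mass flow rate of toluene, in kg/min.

ṁ_c = 178 kg/min

Heat released by hot stream: Q = 126 × 1.74 × (58.0 − 28.8) = 6401.8 kJ/min
Energy balance on cold side (adiabatic exchanger): Q = ṁ_c·Cp_c·(T_c,out − T_c,in)
ṁ_c = 6401.8 / [1.71 × (-6.10 − -27.1)] = 178.27 kg/min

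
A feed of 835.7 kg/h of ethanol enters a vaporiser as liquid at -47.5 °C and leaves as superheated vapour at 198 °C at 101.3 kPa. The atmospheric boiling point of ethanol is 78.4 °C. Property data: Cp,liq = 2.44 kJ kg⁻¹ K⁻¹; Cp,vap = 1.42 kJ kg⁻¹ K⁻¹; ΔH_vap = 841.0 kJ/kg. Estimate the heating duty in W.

Q = 306000 W

liquid -47.5→78.4 °C: 307.2 kJ/kg
vaporisation at 78.4 °C: 841 kJ/kg
vapour 78.4→198 °C: 169.83 kJ/kg
Δh = 307.2 + 841 + 169.83 = 1318 kJ/kg
Q = ṁ·Δh = 835.7 kg/h × 1318 kJ/kg = 1.1015e+06 kJ/h
|Q| = 305.97 kW = 305970 W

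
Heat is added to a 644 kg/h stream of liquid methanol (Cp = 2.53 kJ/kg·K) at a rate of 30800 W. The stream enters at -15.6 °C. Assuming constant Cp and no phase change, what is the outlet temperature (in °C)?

Q = 30800 W = 110880 kJ/h
ΔT = Q/(ṁ·Cp) = 110880/(644×2.53) = 68.053 K
T_out = -15.6 + 68.053 = 52.453 °C

T_out = 52.5 °C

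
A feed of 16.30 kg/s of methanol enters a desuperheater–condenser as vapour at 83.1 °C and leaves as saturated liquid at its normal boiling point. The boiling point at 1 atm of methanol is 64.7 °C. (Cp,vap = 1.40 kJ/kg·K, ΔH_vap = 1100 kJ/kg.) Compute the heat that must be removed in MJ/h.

vapour 83.1→64.7 °C: -25.76 kJ/kg
condensation at 64.7 °C: -1100 kJ/kg
Δh = -25.76 + -1100 = -1125.8 kJ/kg
Q = ṁ·Δh = 16.30 kg/s × -1125.8 kJ/kg = -18350 kJ/s
|Q| = 18350 kW = 66060 MJ/h

Q_c = 66100 MJ/h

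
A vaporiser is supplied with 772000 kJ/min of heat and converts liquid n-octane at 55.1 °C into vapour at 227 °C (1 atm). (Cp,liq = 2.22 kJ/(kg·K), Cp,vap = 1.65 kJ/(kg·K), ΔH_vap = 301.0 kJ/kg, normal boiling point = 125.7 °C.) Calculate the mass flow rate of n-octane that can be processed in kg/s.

Δh = 2.22×(125.7−55.1) + 301.0 + 1.65×(227−125.7) = 624.88 kJ/kg
Q = 772000 kJ/min = 12867 kJ/s = 12867 kJ/s
ṁ = Q/Δh = 12867 / 624.88 = 20.591 kg/s

ṁ = 20.6 kg/s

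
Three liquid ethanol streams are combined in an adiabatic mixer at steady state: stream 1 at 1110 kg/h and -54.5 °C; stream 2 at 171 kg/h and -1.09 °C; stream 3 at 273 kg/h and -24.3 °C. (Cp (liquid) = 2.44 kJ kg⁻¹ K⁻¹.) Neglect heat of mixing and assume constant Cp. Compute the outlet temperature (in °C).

Energy balance with Q = 0: Σ ṁᵢCp,ᵢ(T_out − Tᵢ) = 0
T_out = Σ ṁᵢCp,ᵢTᵢ / Σ ṁᵢCp,ᵢ
      = -164250 / 3791.8 = -43.317 °C

T_out = -43.3 °C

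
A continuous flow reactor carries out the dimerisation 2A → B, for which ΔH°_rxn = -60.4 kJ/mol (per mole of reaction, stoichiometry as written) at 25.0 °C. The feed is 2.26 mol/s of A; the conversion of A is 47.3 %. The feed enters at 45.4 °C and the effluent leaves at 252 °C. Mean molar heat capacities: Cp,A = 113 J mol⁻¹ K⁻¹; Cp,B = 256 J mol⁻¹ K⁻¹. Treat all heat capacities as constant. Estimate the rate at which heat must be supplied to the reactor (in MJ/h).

Extent of reaction ξ = 0.473 × 2.26 / 2 = 0.53449 mol/s
Reaction term: ξ·ΔH°_rxn = 0.53449 × -60.4 = -32.283 kJ/s
Sensible, feed 45.4→25 °C: -5.2098 kJ/s
Outlet flows (mol/s): A 1.191, B 0.53449
Sensible, products 25→252 °C: 61.611 kJ/s
Q = ΔH = 24.118 kJ/s = 24.118 kW
Heat supplied = 86.825 MJ/h

Q_in = 86.8 MJ/h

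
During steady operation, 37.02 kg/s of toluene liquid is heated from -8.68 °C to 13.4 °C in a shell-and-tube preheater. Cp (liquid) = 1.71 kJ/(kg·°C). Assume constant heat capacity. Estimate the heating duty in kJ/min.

Q = 83900 kJ/min

Q = ṁ·Cp·ΔT = 37.02 × 1.71 × (13.4 − -8.68) = 1397.8 kJ/s
Heating duty = 83865 kJ/min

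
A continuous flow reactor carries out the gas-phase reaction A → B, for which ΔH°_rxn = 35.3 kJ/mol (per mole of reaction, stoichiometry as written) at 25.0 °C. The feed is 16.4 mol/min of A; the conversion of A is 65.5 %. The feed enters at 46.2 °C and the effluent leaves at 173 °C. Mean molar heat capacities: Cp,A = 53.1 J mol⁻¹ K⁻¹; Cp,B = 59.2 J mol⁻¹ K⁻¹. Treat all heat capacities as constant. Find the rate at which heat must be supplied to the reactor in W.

Q_in = 8320 W

Extent of reaction ξ = 0.655 × 16.4 = 10.742 mol/min
Reaction term: ξ·ΔH°_rxn = 10.742 × 35.3 = 379.19 kJ/min
Sensible, feed 46.2→25 °C: -18.462 kJ/min
Outlet flows (mol/min): A 5.658, B 10.742
Sensible, products 25→173 °C: 138.58 kJ/min
Q = ΔH = 499.31 kJ/min = 8.3219 kW
Heat supplied = 8321.9 W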